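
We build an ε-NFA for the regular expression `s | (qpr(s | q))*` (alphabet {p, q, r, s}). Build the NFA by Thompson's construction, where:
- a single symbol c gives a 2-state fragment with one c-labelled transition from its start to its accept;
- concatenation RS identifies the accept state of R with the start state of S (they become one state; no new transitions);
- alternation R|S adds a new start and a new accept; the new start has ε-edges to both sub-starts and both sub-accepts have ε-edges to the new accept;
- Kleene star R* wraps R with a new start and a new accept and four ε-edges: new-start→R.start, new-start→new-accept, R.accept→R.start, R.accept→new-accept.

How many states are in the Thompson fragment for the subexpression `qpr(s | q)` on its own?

Fragment for `qpr(s | q)`:
Each of the 5 symbol leaves contributes a 2-state fragment.
  s | q → 6 states
  qpr(s | q) → 9 states

9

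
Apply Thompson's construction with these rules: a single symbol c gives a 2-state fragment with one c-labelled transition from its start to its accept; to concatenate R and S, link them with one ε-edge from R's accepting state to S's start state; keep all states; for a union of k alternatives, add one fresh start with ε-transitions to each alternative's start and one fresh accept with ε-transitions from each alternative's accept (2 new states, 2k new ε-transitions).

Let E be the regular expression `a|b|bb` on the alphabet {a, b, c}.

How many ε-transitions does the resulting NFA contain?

Per subexpression:
Each of the 4 symbol leaves contributes 0 ε-transitions.
  bb — 1 ε-transition
  a|b|bb — 7 ε-transitions

7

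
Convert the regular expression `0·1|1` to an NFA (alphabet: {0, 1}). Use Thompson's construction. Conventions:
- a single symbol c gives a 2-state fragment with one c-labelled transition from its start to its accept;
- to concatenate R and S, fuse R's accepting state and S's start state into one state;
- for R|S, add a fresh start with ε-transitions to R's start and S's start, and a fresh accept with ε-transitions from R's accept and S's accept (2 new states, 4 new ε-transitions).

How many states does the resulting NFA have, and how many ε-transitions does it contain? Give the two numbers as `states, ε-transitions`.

7, 4

Building bottom-up:
Each of the 3 symbol leaves contributes 2 states and 0 ε-transitions.
  0·1 = 3 states, 0 ε-transitions
  0·1|1 = 7 states, 4 ε-transitions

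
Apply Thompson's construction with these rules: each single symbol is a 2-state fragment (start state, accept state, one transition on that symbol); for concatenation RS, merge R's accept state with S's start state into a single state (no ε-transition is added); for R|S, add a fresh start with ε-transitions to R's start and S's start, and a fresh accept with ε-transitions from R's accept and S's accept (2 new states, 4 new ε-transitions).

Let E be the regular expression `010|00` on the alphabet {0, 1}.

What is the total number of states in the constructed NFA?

9

Building bottom-up:
Each of the 5 symbol leaves contributes a 2-state fragment.
  010 — 4 states
  00 — 3 states
  010|00 — 9 states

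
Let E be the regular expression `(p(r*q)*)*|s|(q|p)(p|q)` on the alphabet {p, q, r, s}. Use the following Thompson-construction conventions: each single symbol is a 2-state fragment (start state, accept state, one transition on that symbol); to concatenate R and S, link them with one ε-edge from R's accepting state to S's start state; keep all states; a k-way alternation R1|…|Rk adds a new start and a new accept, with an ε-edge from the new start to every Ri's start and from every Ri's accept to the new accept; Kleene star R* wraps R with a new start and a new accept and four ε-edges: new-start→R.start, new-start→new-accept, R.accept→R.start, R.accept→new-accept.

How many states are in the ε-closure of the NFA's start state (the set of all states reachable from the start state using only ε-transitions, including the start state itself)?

9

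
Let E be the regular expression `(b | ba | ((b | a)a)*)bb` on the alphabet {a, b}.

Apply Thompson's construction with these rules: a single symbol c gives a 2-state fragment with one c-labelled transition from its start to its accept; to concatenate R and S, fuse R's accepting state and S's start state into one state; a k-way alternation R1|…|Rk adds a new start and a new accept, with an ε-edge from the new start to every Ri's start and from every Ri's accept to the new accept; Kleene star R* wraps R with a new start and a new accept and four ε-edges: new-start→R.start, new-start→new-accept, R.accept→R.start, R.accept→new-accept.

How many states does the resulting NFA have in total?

18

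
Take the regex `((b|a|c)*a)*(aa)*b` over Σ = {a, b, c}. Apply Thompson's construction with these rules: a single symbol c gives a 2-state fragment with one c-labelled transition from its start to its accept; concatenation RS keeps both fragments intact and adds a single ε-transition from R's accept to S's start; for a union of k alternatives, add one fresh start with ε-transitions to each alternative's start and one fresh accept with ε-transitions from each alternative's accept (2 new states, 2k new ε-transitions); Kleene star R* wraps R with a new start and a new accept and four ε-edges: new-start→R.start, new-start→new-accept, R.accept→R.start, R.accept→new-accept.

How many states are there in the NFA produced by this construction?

Per subexpression:
Each of the 7 symbol leaves contributes a 2-state fragment.
  b|a|c → 8 states
  (b|a|c)* → 10 states
  (b|a|c)*a → 12 states
  ((b|a|c)*a)* → 14 states
  aa → 4 states
  (aa)* → 6 states
  ((b|a|c)*a)*(aa)*b → 22 states

22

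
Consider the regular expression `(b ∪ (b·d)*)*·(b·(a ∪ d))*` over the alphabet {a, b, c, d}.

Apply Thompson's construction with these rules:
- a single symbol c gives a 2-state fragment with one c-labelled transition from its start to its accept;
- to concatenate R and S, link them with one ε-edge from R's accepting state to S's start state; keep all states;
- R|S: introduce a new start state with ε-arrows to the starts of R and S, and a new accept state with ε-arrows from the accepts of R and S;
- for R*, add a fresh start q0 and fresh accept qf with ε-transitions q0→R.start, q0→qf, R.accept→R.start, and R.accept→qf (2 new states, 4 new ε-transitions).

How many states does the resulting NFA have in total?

22

Building bottom-up:
Each of the 6 symbol leaves contributes a 2-state fragment.
  b·d → 4 states
  (b·d)* → 6 states
  b ∪ (b·d)* → 10 states
  (b ∪ (b·d)*)* → 12 states
  a ∪ d → 6 states
  b·(a ∪ d) → 8 states
  (b·(a ∪ d))* → 10 states
  (b ∪ (b·d)*)*·(b·(a ∪ d))* → 22 states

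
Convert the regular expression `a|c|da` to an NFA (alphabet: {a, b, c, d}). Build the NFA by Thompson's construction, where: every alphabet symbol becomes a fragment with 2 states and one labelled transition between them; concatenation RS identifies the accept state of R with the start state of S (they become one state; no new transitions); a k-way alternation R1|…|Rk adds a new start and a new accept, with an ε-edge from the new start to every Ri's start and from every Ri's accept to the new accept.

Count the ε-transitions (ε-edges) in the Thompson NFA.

6

By structural recursion:
Each of the 4 symbol leaves contributes 0 ε-transitions.
  da : 0 ε-transitions
  a|c|da : 6 ε-transitions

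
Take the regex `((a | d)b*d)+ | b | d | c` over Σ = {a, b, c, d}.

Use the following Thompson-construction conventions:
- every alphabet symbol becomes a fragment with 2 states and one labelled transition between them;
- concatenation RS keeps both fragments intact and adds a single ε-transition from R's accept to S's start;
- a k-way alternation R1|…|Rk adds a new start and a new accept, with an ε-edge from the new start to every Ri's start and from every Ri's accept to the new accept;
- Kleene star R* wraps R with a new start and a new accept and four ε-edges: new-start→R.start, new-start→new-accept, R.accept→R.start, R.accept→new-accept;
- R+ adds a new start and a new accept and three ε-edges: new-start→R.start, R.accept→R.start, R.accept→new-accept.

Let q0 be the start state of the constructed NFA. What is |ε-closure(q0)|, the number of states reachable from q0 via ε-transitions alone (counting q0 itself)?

8

Let C(F) = |ε-closure(F.start)| within fragment F, and note whether F accepts ε. Symbol fragments have C = 1 and do not accept ε. Then:
  a | d : new start ε-reaches every alternative's start; none of them accept ε, so the new accept is not reached: |ε-closure| = 1 + 1 + 1 = 3
  b* : the star's fresh start ε-reaches both the body's start and the fresh accept: |ε-closure| = 2 + 1 = 3
  (a | d)b*d : |ε-closure| equals the left operand's closure size = 3 (its accept is not ε-reachable, so the closure stops there)
  ((a | d)b*d)+ : |ε-closure| = 1 + 3 = 4 (the body doesn't accept ε, so the new accept is not reached)
  ((a | d)b*d)+ | b | d | c : |ε-closure| = 1 + 4 + 1 + 1 + 1 = 8 (the new accept is not ε-reachable since no branch accepts ε)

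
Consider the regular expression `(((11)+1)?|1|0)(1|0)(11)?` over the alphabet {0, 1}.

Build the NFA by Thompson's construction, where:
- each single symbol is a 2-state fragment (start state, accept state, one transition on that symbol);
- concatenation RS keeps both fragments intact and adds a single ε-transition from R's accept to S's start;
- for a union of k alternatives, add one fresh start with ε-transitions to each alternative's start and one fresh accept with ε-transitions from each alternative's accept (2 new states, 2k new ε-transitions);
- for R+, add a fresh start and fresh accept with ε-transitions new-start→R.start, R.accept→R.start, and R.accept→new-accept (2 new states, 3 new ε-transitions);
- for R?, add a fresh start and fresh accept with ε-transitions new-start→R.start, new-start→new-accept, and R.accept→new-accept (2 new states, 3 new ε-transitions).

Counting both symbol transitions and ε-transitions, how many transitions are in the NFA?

33

Per subexpression:
Each of the 9 symbol leaves contributes 1 transition (1 symbol, 0 ε).
  11 — 3 transitions (2 symbol, 1 ε)
  (11)+ — 6 transitions (2 symbol, 4 ε)
  (11)+1 — 8 transitions (3 symbol, 5 ε)
  ((11)+1)? — 11 transitions (3 symbol, 8 ε)
  ((11)+1)?|1|0 — 19 transitions (5 symbol, 14 ε)
  1|0 — 6 transitions (2 symbol, 4 ε)
  11 — 3 transitions (2 symbol, 1 ε)
  (11)? — 6 transitions (2 symbol, 4 ε)
  (((11)+1)?|1|0)(1|0)(11)? — 33 transitions (9 symbol, 24 ε)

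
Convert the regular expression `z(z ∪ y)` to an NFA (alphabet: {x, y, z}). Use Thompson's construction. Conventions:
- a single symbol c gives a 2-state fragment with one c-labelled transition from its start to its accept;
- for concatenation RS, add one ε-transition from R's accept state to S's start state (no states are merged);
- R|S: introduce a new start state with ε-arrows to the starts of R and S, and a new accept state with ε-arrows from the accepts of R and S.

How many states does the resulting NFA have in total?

Recursing over subexpressions:
Each of the 3 symbol leaves contributes a 2-state fragment.
  z ∪ y → 6 states
  z(z ∪ y) → 8 states

8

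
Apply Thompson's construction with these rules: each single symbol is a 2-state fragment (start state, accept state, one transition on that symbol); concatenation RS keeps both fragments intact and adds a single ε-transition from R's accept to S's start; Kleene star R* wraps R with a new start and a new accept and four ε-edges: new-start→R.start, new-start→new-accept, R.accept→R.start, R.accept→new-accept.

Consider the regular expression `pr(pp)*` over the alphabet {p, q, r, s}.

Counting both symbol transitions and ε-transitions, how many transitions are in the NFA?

11

Building bottom-up:
Each of the 4 symbol leaves contributes 1 transition (1 symbol, 0 ε).
  pp → 3 transitions (2 symbol, 1 ε)
  (pp)* → 7 transitions (2 symbol, 5 ε)
  pr(pp)* → 11 transitions (4 symbol, 7 ε)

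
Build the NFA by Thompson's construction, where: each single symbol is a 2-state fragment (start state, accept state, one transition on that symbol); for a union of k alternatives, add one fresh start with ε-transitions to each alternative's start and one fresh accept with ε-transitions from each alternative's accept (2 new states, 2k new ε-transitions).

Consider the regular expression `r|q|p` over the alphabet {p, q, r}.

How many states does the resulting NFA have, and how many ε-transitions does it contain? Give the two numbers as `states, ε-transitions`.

8, 6

By structural recursion:
Each of the 3 symbol leaves contributes 2 states and 0 ε-transitions.
  r|q|p = 8 states, 6 ε-transitions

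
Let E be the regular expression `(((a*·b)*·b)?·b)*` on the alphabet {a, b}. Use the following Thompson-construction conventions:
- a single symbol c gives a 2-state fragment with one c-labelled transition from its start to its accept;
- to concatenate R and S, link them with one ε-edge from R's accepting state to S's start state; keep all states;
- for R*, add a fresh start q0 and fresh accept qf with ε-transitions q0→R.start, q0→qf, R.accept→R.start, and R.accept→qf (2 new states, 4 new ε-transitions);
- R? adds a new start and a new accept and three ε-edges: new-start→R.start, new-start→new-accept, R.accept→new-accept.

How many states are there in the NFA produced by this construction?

Per subexpression:
Each of the 4 symbol leaves contributes a 2-state fragment.
  a* = 4 states
  a*·b = 6 states
  (a*·b)* = 8 states
  (a*·b)*·b = 10 states
  ((a*·b)*·b)? = 12 states
  ((a*·b)*·b)?·b = 14 states
  (((a*·b)*·b)?·b)* = 16 states

16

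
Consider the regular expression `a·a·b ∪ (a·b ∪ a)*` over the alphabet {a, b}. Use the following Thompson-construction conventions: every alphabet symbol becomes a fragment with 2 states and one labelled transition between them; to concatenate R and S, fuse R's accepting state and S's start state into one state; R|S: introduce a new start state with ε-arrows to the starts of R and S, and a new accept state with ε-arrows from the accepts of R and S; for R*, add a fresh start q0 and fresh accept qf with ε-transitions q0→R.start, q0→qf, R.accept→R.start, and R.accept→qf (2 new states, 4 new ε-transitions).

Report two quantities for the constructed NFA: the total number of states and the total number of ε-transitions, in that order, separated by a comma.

Bottom-up over the parse tree:
Each of the 6 symbol leaves contributes 2 states and 0 ε-transitions.
  a·a·b = 4 states, 0 ε-transitions
  a·b = 3 states, 0 ε-transitions
  a·b ∪ a = 7 states, 4 ε-transitions
  (a·b ∪ a)* = 9 states, 8 ε-transitions
  a·a·b ∪ (a·b ∪ a)* = 15 states, 12 ε-transitions

15, 12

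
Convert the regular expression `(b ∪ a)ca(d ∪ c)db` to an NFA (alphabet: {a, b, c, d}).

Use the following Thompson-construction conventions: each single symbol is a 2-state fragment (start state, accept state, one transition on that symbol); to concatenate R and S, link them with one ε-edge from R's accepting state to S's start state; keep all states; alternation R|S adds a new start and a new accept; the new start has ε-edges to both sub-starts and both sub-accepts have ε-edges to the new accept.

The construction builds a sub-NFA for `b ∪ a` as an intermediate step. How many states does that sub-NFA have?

Fragment for `b ∪ a`:
Each of the 2 symbol leaves contributes a 2-state fragment.
  b ∪ a — 6 states

6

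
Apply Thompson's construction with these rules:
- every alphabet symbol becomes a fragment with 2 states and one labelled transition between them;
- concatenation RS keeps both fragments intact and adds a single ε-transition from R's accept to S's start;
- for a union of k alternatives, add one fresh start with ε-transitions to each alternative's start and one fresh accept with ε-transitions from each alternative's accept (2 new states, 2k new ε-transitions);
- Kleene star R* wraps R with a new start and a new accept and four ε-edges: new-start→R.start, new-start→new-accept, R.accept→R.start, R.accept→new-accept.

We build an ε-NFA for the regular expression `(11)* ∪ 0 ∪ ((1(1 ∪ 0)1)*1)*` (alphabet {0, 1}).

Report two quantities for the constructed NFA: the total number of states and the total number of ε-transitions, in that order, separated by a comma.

26, 26

Bottom-up over the parse tree:
Each of the 8 symbol leaves contributes 2 states and 0 ε-transitions.
  11 → 4 states, 1 ε-transition
  (11)* → 6 states, 5 ε-transitions
  1 ∪ 0 → 6 states, 4 ε-transitions
  1(1 ∪ 0)1 → 10 states, 6 ε-transitions
  (1(1 ∪ 0)1)* → 12 states, 10 ε-transitions
  (1(1 ∪ 0)1)*1 → 14 states, 11 ε-transitions
  ((1(1 ∪ 0)1)*1)* → 16 states, 15 ε-transitions
  (11)* ∪ 0 ∪ ((1(1 ∪ 0)1)*1)* → 26 states, 26 ε-transitions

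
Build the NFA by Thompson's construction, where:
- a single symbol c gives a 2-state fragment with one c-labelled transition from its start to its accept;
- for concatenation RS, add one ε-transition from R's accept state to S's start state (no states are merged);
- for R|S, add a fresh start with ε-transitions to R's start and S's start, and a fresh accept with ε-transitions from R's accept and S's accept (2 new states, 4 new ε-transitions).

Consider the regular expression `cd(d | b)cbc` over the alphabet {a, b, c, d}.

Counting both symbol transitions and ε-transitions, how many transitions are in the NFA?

16

By structural recursion:
Each of the 7 symbol leaves contributes 1 transition (1 symbol, 0 ε).
  d | b = 6 transitions (2 symbol, 4 ε)
  cd(d | b)cbc = 16 transitions (7 symbol, 9 ε)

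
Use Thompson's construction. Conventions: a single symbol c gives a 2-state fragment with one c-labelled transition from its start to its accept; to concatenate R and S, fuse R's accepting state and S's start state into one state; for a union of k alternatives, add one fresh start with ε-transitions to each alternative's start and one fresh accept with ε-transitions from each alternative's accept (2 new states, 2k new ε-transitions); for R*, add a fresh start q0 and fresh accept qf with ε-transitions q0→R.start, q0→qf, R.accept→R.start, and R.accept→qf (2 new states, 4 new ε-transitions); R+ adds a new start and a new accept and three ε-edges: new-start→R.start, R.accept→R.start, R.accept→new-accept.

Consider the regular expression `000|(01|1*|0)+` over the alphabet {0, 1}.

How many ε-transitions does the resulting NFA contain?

Bottom-up over the parse tree:
Each of the 7 symbol leaves contributes 0 ε-transitions.
  000 : 0 ε-transitions
  01 : 0 ε-transitions
  1* : 4 ε-transitions
  01|1*|0 : 10 ε-transitions
  (01|1*|0)+ : 13 ε-transitions
  000|(01|1*|0)+ : 17 ε-transitions

17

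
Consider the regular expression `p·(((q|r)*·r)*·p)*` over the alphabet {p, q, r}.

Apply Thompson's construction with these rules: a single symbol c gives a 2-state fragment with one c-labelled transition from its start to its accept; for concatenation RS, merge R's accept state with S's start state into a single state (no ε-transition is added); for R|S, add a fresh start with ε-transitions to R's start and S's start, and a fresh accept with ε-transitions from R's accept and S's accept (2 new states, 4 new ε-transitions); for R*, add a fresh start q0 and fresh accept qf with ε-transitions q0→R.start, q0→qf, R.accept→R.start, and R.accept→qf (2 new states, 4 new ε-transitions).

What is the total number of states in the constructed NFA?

15

Per subexpression:
Each of the 5 symbol leaves contributes a 2-state fragment.
  q|r — 6 states
  (q|r)* — 8 states
  (q|r)*·r — 9 states
  ((q|r)*·r)* — 11 states
  ((q|r)*·r)*·p — 12 states
  (((q|r)*·r)*·p)* — 14 states
  p·(((q|r)*·r)*·p)* — 15 states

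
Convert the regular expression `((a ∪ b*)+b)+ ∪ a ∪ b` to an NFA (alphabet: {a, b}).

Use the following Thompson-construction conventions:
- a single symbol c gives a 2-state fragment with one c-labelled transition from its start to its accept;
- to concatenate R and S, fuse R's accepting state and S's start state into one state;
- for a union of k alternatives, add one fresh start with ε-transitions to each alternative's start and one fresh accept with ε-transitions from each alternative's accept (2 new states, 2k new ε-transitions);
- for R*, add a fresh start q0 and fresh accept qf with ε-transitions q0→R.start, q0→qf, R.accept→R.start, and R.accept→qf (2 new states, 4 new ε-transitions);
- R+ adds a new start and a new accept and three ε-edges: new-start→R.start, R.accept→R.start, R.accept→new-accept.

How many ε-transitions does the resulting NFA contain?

Bottom-up over the parse tree:
Each of the 5 symbol leaves contributes 0 ε-transitions.
  b* → 4 ε-transitions
  a ∪ b* → 8 ε-transitions
  (a ∪ b*)+ → 11 ε-transitions
  (a ∪ b*)+b → 11 ε-transitions
  ((a ∪ b*)+b)+ → 14 ε-transitions
  ((a ∪ b*)+b)+ ∪ a ∪ b → 20 ε-transitions

20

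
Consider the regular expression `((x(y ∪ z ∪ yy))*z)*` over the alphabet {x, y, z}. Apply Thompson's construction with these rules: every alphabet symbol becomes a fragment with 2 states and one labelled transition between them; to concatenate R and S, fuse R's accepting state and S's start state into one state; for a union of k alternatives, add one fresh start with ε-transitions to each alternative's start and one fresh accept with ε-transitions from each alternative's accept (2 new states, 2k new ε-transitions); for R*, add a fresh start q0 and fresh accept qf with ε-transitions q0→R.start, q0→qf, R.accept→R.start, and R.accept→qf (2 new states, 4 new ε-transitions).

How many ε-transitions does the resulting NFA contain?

14

By structural recursion:
Each of the 6 symbol leaves contributes 0 ε-transitions.
  yy → 0 ε-transitions
  y ∪ z ∪ yy → 6 ε-transitions
  x(y ∪ z ∪ yy) → 6 ε-transitions
  (x(y ∪ z ∪ yy))* → 10 ε-transitions
  (x(y ∪ z ∪ yy))*z → 10 ε-transitions
  ((x(y ∪ z ∪ yy))*z)* → 14 ε-transitions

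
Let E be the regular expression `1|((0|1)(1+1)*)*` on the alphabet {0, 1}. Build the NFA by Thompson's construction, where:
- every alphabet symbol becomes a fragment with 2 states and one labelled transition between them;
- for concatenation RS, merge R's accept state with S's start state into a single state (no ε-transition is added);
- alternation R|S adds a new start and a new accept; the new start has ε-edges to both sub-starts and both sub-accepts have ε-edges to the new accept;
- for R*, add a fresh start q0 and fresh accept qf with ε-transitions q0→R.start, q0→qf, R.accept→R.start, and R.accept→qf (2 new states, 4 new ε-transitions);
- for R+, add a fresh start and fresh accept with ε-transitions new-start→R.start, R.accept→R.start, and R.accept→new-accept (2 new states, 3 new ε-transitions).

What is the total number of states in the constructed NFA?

18

By structural recursion:
Each of the 5 symbol leaves contributes a 2-state fragment.
  0|1 → 6 states
  1+ → 4 states
  1+1 → 5 states
  (1+1)* → 7 states
  (0|1)(1+1)* → 12 states
  ((0|1)(1+1)*)* → 14 states
  1|((0|1)(1+1)*)* → 18 states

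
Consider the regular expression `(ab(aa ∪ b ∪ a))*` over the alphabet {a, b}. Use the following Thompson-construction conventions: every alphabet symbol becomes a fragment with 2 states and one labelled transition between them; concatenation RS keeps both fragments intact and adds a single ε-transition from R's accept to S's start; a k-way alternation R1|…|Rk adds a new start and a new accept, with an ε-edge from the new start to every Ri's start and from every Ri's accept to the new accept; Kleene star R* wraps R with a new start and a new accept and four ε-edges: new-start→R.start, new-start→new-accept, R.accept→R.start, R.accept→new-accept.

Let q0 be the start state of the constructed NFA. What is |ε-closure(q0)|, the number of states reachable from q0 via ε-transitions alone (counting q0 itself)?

Compute the ε-closure size of each fragment's start state recursively; a symbol fragment's start has no outgoing ε-edge, so its closure is just itself (size 1).
  aa → |closure| equals the left operand's closure size = 1 (its accept is not ε-reachable, so the closure stops there)
  aa ∪ b ∪ a → |closure| = 1 + 1 + 1 + 1 = 4 (the new accept is not ε-reachable since no branch accepts ε)
  ab(aa ∪ b ∪ a) → same as the first factor's closure: |closure| = 1
  (ab(aa ∪ b ∪ a))* → the star's fresh start ε-reaches both the body's start and the fresh accept: |closure| = 2 + 1 = 3

3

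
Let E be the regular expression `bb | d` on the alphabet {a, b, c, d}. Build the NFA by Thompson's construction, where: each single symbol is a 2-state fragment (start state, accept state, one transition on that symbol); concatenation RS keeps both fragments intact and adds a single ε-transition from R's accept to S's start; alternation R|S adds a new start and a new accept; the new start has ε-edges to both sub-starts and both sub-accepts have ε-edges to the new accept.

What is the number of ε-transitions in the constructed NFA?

5

By structural recursion:
Each of the 3 symbol leaves contributes 0 ε-transitions.
  bb → 1 ε-transition
  bb | d → 5 ε-transitions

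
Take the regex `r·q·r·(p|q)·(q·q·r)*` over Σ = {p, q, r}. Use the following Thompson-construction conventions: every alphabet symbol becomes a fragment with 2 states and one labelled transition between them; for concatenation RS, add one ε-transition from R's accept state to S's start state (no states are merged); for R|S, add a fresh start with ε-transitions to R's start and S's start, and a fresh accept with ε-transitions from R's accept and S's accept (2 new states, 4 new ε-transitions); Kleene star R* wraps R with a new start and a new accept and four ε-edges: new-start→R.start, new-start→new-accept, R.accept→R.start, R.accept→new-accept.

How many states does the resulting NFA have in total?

20

Building bottom-up:
Each of the 8 symbol leaves contributes a 2-state fragment.
  p|q = 6 states
  q·q·r = 6 states
  (q·q·r)* = 8 states
  r·q·r·(p|q)·(q·q·r)* = 20 states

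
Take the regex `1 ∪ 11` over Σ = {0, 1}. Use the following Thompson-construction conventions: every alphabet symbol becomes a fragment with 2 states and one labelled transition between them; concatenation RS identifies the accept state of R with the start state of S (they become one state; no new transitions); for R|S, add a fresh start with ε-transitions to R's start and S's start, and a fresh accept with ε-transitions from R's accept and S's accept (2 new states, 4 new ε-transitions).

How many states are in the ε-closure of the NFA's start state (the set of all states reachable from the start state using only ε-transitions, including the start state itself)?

3

Compute the ε-closure size of each fragment's start state recursively; a symbol fragment's start has no outgoing ε-edge, so its closure is just itself (size 1).
  11 : |ε-closure| equals the left operand's closure size = 1 (its accept is not ε-reachable, so the closure stops there)
  1 ∪ 11 : new start ε-reaches every alternative's start; none of them accept ε, so the new accept is not reached: |ε-closure| = 1 + 1 + 1 = 3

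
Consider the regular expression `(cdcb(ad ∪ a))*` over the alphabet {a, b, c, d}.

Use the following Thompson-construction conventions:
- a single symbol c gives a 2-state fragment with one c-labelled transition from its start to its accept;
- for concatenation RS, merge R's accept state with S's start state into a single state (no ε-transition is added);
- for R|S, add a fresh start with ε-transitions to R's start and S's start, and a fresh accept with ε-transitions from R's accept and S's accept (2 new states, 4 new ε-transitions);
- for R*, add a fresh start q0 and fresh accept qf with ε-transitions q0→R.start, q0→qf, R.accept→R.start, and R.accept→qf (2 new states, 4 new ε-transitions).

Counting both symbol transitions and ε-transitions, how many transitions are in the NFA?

15

Building bottom-up:
Each of the 7 symbol leaves contributes 1 transition (1 symbol, 0 ε).
  ad — 2 transitions (2 symbol, 0 ε)
  ad ∪ a — 7 transitions (3 symbol, 4 ε)
  cdcb(ad ∪ a) — 11 transitions (7 symbol, 4 ε)
  (cdcb(ad ∪ a))* — 15 transitions (7 symbol, 8 ε)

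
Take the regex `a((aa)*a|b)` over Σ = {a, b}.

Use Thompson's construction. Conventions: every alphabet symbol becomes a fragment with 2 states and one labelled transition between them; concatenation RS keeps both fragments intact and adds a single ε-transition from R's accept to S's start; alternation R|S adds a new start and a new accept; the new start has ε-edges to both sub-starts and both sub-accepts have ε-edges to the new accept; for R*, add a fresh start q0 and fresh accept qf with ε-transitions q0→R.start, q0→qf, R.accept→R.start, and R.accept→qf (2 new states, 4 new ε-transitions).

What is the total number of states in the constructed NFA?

14

By structural recursion:
Each of the 5 symbol leaves contributes a 2-state fragment.
  aa → 4 states
  (aa)* → 6 states
  (aa)*a → 8 states
  (aa)*a|b → 12 states
  a((aa)*a|b) → 14 states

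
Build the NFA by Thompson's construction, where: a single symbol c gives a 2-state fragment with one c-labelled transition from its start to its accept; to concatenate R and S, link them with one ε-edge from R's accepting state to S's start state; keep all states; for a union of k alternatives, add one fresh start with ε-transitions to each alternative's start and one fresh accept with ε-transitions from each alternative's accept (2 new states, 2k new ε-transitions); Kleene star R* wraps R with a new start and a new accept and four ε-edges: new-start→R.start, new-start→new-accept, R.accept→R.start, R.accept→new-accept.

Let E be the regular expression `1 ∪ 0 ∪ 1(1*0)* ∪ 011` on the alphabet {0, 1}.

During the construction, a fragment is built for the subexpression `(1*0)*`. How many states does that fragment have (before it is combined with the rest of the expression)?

Fragment for `(1*0)*`:
Each of the 2 symbol leaves contributes a 2-state fragment.
  1* → 4 states
  1*0 → 6 states
  (1*0)* → 8 states

8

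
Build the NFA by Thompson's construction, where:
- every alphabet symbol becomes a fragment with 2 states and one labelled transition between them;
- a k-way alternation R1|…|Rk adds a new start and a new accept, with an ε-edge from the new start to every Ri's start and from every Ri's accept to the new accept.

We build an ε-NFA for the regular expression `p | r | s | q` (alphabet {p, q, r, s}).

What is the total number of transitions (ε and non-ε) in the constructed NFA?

By structural recursion:
Each of the 4 symbol leaves contributes 1 transition (1 symbol, 0 ε).
  p | r | s | q → 12 transitions (4 symbol, 8 ε)

12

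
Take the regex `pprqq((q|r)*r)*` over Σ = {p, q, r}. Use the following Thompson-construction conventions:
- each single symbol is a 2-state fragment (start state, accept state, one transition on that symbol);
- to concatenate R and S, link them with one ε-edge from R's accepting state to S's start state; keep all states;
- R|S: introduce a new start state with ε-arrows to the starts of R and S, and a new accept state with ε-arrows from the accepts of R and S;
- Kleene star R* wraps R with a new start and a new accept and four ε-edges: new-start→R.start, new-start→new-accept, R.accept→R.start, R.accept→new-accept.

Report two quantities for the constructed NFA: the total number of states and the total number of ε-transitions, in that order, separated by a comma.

22, 18

Per subexpression:
Each of the 8 symbol leaves contributes 2 states and 0 ε-transitions.
  q|r — 6 states, 4 ε-transitions
  (q|r)* — 8 states, 8 ε-transitions
  (q|r)*r — 10 states, 9 ε-transitions
  ((q|r)*r)* — 12 states, 13 ε-transitions
  pprqq((q|r)*r)* — 22 states, 18 ε-transitions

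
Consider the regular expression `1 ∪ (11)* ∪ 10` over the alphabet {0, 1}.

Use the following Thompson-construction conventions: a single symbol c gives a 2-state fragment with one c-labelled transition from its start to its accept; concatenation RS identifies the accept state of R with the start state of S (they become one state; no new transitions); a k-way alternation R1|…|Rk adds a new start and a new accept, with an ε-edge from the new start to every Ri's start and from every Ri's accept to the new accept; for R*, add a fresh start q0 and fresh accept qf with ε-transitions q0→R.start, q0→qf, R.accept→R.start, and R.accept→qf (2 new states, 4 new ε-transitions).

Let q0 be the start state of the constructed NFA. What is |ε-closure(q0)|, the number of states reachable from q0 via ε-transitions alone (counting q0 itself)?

Work bottom-up. For each fragment F, track |ε-closure(F.start)| and whether F's accept lies in that closure (i.e. whether F accepts ε). A single-symbol fragment has closure size 1 and does not accept ε.
  11 : |closure| equals the left operand's closure size = 1 (its accept is not ε-reachable, so the closure stops there)
  (11)* : the star's fresh start ε-reaches both the body's start and the fresh accept: |closure| = 2 + 1 = 3
  10 : |closure| equals the left operand's closure size = 1 (its accept is not ε-reachable, so the closure stops there)
  1 ∪ (11)* ∪ 10 : new start ε-reaches every alternative's start; at least one alternative accepts ε, so the union's new accept is reached too: |closure| = 1 + 1 + 3 + 1 + 1 = 7

7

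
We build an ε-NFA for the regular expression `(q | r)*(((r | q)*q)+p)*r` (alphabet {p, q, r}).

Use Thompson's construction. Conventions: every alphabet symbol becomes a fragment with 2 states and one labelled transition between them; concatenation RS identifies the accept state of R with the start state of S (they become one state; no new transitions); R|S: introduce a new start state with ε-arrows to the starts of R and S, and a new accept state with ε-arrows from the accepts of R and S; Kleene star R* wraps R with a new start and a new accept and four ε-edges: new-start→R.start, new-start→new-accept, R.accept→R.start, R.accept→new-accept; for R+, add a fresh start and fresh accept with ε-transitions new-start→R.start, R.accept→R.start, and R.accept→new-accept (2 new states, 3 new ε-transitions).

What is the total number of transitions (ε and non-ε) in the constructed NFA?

Per subexpression:
Each of the 7 symbol leaves contributes 1 transition (1 symbol, 0 ε).
  q | r = 6 transitions (2 symbol, 4 ε)
  (q | r)* = 10 transitions (2 symbol, 8 ε)
  r | q = 6 transitions (2 symbol, 4 ε)
  (r | q)* = 10 transitions (2 symbol, 8 ε)
  (r | q)*q = 11 transitions (3 symbol, 8 ε)
  ((r | q)*q)+ = 14 transitions (3 symbol, 11 ε)
  ((r | q)*q)+p = 15 transitions (4 symbol, 11 ε)
  (((r | q)*q)+p)* = 19 transitions (4 symbol, 15 ε)
  (q | r)*(((r | q)*q)+p)*r = 30 transitions (7 symbol, 23 ε)

30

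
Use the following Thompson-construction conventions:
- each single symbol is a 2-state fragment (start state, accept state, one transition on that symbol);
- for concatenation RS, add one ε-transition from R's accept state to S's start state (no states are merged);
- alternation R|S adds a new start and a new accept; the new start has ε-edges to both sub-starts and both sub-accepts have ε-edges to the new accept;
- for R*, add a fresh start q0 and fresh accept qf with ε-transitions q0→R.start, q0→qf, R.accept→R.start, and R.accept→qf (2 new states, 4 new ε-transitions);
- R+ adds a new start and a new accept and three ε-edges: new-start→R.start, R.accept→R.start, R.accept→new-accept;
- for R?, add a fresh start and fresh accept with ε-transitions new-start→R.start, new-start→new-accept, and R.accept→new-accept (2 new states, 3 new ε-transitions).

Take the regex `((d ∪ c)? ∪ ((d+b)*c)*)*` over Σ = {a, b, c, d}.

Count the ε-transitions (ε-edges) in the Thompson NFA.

28

Per subexpression:
Each of the 5 symbol leaves contributes 0 ε-transitions.
  d ∪ c → 4 ε-transitions
  (d ∪ c)? → 7 ε-transitions
  d+ → 3 ε-transitions
  d+b → 4 ε-transitions
  (d+b)* → 8 ε-transitions
  (d+b)*c → 9 ε-transitions
  ((d+b)*c)* → 13 ε-transitions
  (d ∪ c)? ∪ ((d+b)*c)* → 24 ε-transitions
  ((d ∪ c)? ∪ ((d+b)*c)*)* → 28 ε-transitions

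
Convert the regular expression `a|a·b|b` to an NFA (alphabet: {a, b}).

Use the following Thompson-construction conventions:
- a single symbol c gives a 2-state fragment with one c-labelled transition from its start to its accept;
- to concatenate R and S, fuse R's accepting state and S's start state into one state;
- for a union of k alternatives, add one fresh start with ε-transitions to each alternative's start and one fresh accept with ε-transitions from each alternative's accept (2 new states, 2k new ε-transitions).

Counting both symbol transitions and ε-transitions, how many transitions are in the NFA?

10

By structural recursion:
Each of the 4 symbol leaves contributes 1 transition (1 symbol, 0 ε).
  a·b — 2 transitions (2 symbol, 0 ε)
  a|a·b|b — 10 transitions (4 symbol, 6 ε)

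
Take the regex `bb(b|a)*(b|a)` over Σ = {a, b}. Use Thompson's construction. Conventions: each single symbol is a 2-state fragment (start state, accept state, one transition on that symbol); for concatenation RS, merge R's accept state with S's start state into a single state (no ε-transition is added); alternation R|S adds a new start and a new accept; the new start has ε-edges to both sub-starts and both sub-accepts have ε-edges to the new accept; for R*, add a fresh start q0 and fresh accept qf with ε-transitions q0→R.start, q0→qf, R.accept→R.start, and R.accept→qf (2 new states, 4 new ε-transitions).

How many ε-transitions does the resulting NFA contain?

Recursing over subexpressions:
Each of the 6 symbol leaves contributes 0 ε-transitions.
  b|a : 4 ε-transitions
  (b|a)* : 8 ε-transitions
  b|a : 4 ε-transitions
  bb(b|a)*(b|a) : 12 ε-transitions

12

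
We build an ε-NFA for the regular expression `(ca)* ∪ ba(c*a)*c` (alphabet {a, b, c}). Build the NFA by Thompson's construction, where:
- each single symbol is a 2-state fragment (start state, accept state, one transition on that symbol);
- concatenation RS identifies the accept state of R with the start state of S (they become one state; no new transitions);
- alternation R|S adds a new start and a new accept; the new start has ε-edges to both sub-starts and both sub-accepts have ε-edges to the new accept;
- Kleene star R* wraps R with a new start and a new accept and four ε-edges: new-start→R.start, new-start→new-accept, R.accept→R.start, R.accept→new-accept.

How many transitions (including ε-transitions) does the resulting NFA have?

23

Bottom-up over the parse tree:
Each of the 7 symbol leaves contributes 1 transition (1 symbol, 0 ε).
  ca → 2 transitions (2 symbol, 0 ε)
  (ca)* → 6 transitions (2 symbol, 4 ε)
  c* → 5 transitions (1 symbol, 4 ε)
  c*a → 6 transitions (2 symbol, 4 ε)
  (c*a)* → 10 transitions (2 symbol, 8 ε)
  ba(c*a)*c → 13 transitions (5 symbol, 8 ε)
  (ca)* ∪ ba(c*a)*c → 23 transitions (7 symbol, 16 ε)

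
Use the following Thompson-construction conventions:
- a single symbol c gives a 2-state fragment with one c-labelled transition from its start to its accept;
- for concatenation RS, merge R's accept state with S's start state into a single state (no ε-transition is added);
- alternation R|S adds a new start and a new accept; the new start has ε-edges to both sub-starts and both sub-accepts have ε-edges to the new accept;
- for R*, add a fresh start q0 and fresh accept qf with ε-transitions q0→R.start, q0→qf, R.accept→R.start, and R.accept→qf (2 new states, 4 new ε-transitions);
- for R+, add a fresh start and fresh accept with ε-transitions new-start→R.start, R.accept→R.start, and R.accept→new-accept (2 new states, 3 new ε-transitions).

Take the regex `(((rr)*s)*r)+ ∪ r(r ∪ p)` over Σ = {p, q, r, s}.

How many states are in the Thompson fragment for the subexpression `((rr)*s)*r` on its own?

9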